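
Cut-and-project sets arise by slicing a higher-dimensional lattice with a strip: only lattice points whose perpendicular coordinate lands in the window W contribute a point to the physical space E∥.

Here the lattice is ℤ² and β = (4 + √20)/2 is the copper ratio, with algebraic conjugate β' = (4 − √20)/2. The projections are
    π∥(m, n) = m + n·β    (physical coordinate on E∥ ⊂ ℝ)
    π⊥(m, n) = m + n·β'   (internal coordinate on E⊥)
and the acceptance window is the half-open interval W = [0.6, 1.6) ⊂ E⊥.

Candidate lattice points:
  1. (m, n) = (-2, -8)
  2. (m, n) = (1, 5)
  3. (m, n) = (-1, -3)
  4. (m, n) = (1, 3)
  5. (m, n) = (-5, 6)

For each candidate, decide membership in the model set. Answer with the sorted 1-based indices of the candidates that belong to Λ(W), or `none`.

none

β' = (4−√20)/2 ≈ -0.2361.
[1] lift (-2,-8): star map gives -0.1115; window check 0.6 ≤ -0.1115 < 1.6 is false → out
[2] lift (1,5): star map gives -0.1803; window check 0.6 ≤ -0.1803 < 1.6 is false → out
[3] lift (-1,-3): star map gives -0.2918; window check 0.6 ≤ -0.2918 < 1.6 is false → out
[4] lift (1,3): star map gives 0.2918; window check 0.6 ≤ 0.2918 < 1.6 is false → out
[5] lift (-5,6): star map gives -6.4164; window check 0.6 ≤ -6.4164 < 1.6 is false → out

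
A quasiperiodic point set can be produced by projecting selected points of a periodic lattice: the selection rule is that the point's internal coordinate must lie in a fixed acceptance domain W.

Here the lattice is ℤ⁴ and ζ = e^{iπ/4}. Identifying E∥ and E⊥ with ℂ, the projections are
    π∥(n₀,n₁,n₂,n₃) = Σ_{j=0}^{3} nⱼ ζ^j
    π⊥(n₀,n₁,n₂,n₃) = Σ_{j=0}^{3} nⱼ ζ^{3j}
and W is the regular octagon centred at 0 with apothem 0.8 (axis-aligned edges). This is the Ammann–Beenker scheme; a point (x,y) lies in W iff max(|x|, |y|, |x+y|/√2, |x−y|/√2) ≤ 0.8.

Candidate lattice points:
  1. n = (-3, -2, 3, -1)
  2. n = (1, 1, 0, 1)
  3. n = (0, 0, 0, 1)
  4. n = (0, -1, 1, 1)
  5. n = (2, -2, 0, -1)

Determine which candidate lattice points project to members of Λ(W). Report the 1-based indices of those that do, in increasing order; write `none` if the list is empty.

none

Internal map: ζ^{3j} for j=0..3 gives (1,0), (−√2/2,√2/2), (0,−1), (√2/2,√2/2).
#1 (-3, -2, 3, -1): internal (-2.29289, -5.12132); octagon support 5.24264 vs apothem 0.8 → ∉ W
#2 (1, 1, 0, 1): internal (1.00000, 1.41421); octagon support 1.70711 vs apothem 0.8 → ∉ W
#3 (0, 0, 0, 1): internal (0.70711, 0.70711); octagon support 1.00000 vs apothem 0.8 → ∉ W
#4 (0, -1, 1, 1): internal (1.41421, -1.00000); octagon support 1.70711 vs apothem 0.8 → ∉ W
#5 (2, -2, 0, -1): internal (2.70711, -2.12132); octagon support 3.41421 vs apothem 0.8 → ∉ W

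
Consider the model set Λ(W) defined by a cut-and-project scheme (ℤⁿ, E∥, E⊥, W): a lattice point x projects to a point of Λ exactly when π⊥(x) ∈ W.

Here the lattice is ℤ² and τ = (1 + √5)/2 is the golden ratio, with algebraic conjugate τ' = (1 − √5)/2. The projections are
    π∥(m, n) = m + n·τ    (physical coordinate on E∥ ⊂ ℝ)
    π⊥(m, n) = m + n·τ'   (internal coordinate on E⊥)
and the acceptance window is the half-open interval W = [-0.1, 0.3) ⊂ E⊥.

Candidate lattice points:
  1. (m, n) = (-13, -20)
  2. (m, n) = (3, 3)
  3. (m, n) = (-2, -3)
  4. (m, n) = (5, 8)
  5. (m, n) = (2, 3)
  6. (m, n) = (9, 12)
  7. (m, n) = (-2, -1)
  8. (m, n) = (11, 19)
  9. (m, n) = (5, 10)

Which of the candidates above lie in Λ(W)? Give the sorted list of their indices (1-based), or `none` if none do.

Compute τ' = (1−√5)/2 = -0.61803, so π⊥(m,n) = m -0.61803·n.
candidate 1: (m,n)=(-13,-20) → π∥ = -13-20·τ ≈ -45.36068, π⊥ = -13-20·τ' ≈ -0.63932 ∉ [-0.1, 0.3) ⇒ out
candidate 2: (m,n)=(3,3) → π∥ = 3+3·τ ≈ 7.85410, π⊥ = 3+3·τ' ≈ 1.14590 ∉ [-0.1, 0.3) ⇒ out
candidate 3: (m,n)=(-2,-3) → π∥ = -2-3·τ ≈ -6.85410, π⊥ = -2-3·τ' ≈ -0.14590 ∉ [-0.1, 0.3) ⇒ out
candidate 4: (m,n)=(5,8) → π∥ = 5+8·τ ≈ 17.94427, π⊥ = 5+8·τ' ≈ 0.05573 ∈ [-0.1, 0.3) ⇒ IN Λ
candidate 5: (m,n)=(2,3) → π∥ = 2+3·τ ≈ 6.85410, π⊥ = 2+3·τ' ≈ 0.14590 ∈ [-0.1, 0.3) ⇒ IN Λ
candidate 6: (m,n)=(9,12) → π∥ = 9+12·τ ≈ 28.41641, π⊥ = 9+12·τ' ≈ 1.58359 ∉ [-0.1, 0.3) ⇒ out
candidate 7: (m,n)=(-2,-1) → π∥ = -2-1·τ ≈ -3.61803, π⊥ = -2-1·τ' ≈ -1.38197 ∉ [-0.1, 0.3) ⇒ out
candidate 8: (m,n)=(11,19) → π∥ = 11+19·τ ≈ 41.74265, π⊥ = 11+19·τ' ≈ -0.74265 ∉ [-0.1, 0.3) ⇒ out
candidate 9: (m,n)=(5,10) → π∥ = 5+10·τ ≈ 21.18034, π⊥ = 5+10·τ' ≈ -1.18034 ∉ [-0.1, 0.3) ⇒ out

4, 5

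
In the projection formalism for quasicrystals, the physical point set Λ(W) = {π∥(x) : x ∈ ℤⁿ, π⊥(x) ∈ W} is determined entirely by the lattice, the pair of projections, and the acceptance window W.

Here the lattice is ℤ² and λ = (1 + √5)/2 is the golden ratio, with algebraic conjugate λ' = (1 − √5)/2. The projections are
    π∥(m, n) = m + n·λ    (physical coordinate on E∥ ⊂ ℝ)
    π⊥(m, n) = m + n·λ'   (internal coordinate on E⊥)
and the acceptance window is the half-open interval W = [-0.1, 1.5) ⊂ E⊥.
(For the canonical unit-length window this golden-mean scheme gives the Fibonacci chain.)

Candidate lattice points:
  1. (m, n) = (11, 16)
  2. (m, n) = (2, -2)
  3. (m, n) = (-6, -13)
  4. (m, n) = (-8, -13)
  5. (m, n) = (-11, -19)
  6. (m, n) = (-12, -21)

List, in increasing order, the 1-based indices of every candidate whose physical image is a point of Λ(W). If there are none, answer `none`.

1, 4, 5, 6

λ' = (1−√5)/2 ≈ -0.6180.
candidate 1: (m,n)=(11,16) → π∥ = 11+16·λ ≈ 36.8885, π⊥ = 11+16·λ' ≈ 1.1115 ∈ [-0.1, 1.5) ⇒ IN Λ
candidate 2: (m,n)=(2,-2) → π∥ = 2-2·λ ≈ -1.2361, π⊥ = 2-2·λ' ≈ 3.2361 ∉ [-0.1, 1.5) ⇒ out
candidate 3: (m,n)=(-6,-13) → π∥ = -6-13·λ ≈ -27.0344, π⊥ = -6-13·λ' ≈ 2.0344 ∉ [-0.1, 1.5) ⇒ out
candidate 4: (m,n)=(-8,-13) → π∥ = -8-13·λ ≈ -29.0344, π⊥ = -8-13·λ' ≈ 0.0344 ∈ [-0.1, 1.5) ⇒ IN Λ
candidate 5: (m,n)=(-11,-19) → π∥ = -11-19·λ ≈ -41.7426, π⊥ = -11-19·λ' ≈ 0.7426 ∈ [-0.1, 1.5) ⇒ IN Λ
candidate 6: (m,n)=(-12,-21) → π∥ = -12-21·λ ≈ -45.9787, π⊥ = -12-21·λ' ≈ 0.9787 ∈ [-0.1, 1.5) ⇒ IN Λ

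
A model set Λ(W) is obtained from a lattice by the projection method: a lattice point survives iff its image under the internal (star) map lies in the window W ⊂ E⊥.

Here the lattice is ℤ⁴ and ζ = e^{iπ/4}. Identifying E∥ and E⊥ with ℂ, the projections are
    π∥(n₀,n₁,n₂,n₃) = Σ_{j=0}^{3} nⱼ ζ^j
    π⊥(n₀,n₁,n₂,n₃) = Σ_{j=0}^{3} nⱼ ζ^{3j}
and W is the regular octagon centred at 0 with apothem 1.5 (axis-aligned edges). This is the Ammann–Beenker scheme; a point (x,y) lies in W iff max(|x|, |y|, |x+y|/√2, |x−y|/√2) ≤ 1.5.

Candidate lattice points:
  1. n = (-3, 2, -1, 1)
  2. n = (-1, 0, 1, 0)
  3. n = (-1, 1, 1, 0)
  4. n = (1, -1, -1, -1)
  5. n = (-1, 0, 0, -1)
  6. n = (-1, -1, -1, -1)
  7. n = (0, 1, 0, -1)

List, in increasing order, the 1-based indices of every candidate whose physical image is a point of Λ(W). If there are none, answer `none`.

2, 4, 6, 7

Internal map: ζ^{3j} for j=0..3 gives (1,0), (−√2/2,√2/2), (0,−1), (√2/2,√2/2).
#1 (-3, 2, -1, 1): internal (-3.70711, 3.12132); octagon support 4.82843 vs apothem 1.5 → ∉ W
#2 (-1, 0, 1, 0): internal (-1.00000, -1.00000); octagon support 1.41421 vs apothem 1.5 → ∈ W
#3 (-1, 1, 1, 0): internal (-1.70711, -0.29289); octagon support 1.70711 vs apothem 1.5 → ∉ W
#4 (1, -1, -1, -1): internal (1.00000, -0.41421); octagon support 1.00000 vs apothem 1.5 → ∈ W
#5 (-1, 0, 0, -1): internal (-1.70711, -0.70711); octagon support 1.70711 vs apothem 1.5 → ∉ W
#6 (-1, -1, -1, -1): internal (-1.00000, -0.41421); octagon support 1.00000 vs apothem 1.5 → ∈ W
#7 (0, 1, 0, -1): internal (-1.41421, 0.00000); octagon support 1.41421 vs apothem 1.5 → ∈ W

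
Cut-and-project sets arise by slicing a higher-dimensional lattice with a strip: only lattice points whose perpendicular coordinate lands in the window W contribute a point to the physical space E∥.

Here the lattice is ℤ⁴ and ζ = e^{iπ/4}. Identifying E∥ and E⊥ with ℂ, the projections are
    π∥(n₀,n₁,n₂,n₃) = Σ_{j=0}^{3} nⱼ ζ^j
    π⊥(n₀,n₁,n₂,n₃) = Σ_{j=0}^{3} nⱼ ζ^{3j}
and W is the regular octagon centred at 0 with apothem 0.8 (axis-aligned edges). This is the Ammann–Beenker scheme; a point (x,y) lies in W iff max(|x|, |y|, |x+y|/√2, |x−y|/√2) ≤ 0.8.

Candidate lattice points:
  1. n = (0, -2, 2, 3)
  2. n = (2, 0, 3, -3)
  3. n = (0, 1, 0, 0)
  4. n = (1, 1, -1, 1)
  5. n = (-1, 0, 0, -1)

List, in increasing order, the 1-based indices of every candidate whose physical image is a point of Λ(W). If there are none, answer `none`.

With ζ = e^{iπ/4} the internal vectors are ζ^0,ζ^3,ζ^6,ζ^9.
#1 (0, -2, 2, 3): internal (3.5355, -1.2929); octagon support 3.5355 vs apothem 0.8 → ∉ W
#2 (2, 0, 3, -3): internal (-0.1213, -5.1213); octagon support 5.1213 vs apothem 0.8 → ∉ W
#3 (0, 1, 0, 0): internal (-0.7071, 0.7071); octagon support 1.0000 vs apothem 0.8 → ∉ W
#4 (1, 1, -1, 1): internal (1.0000, 2.4142); octagon support 2.4142 vs apothem 0.8 → ∉ W
#5 (-1, 0, 0, -1): internal (-1.7071, -0.7071); octagon support 1.7071 vs apothem 0.8 → ∉ W

none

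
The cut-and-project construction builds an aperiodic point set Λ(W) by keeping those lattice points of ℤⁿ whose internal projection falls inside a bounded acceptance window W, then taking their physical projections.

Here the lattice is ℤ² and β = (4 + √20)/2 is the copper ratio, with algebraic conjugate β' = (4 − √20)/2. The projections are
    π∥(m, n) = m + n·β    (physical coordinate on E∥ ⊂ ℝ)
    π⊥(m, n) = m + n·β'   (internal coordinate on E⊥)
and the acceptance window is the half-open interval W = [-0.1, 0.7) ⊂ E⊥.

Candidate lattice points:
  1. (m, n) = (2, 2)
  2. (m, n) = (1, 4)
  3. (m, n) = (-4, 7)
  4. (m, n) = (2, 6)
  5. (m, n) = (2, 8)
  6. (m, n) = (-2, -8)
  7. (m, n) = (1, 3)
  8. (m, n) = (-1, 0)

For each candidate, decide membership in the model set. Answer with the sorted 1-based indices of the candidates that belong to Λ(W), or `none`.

β' = (4−√20)/2 ≈ -0.236068.
candidate 1: (m,n)=(2,2) → π∥ = 2+2·β ≈ 10.472136, π⊥ = 2+2·β' ≈ 1.527864 ∉ [-0.1, 0.7) ⇒ out
candidate 2: (m,n)=(1,4) → π∥ = 1+4·β ≈ 17.944272, π⊥ = 1+4·β' ≈ 0.055728 ∈ [-0.1, 0.7) ⇒ IN Λ
candidate 3: (m,n)=(-4,7) → π∥ = -4+7·β ≈ 25.652476, π⊥ = -4+7·β' ≈ -5.652476 ∉ [-0.1, 0.7) ⇒ out
candidate 4: (m,n)=(2,6) → π∥ = 2+6·β ≈ 27.416408, π⊥ = 2+6·β' ≈ 0.583592 ∈ [-0.1, 0.7) ⇒ IN Λ
candidate 5: (m,n)=(2,8) → π∥ = 2+8·β ≈ 35.888544, π⊥ = 2+8·β' ≈ 0.111456 ∈ [-0.1, 0.7) ⇒ IN Λ
candidate 6: (m,n)=(-2,-8) → π∥ = -2-8·β ≈ -35.888544, π⊥ = -2-8·β' ≈ -0.111456 ∉ [-0.1, 0.7) ⇒ out
candidate 7: (m,n)=(1,3) → π∥ = 1+3·β ≈ 13.708204, π⊥ = 1+3·β' ≈ 0.291796 ∈ [-0.1, 0.7) ⇒ IN Λ
candidate 8: (m,n)=(-1,0) → π∥ = -1+0·β ≈ -1.000000, π⊥ = -1+0·β' ≈ -1.000000 ∉ [-0.1, 0.7) ⇒ out

2, 4, 5, 7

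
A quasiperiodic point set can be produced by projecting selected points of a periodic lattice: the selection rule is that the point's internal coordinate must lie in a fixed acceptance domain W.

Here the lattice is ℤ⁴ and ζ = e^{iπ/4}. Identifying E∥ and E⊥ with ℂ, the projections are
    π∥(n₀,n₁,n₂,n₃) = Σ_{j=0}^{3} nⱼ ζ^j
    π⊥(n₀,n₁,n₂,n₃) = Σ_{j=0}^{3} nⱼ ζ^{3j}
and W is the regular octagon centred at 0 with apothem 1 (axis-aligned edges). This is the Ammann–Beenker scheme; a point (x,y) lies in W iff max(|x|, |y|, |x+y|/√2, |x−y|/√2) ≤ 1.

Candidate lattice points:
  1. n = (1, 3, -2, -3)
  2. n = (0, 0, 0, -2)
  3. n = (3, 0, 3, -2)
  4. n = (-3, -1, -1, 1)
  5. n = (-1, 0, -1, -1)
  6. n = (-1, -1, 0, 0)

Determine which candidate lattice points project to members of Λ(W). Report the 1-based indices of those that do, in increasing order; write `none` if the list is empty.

π⊥(n) = n₀ + n₁ζ³ + n₂ζ⁶ + n₃ζ⁹ where ζ = e^{iπ/4}.
#1 (1, 3, -2, -3): internal (-3.242641, 2.000000); octagon support 3.707107 vs apothem 1 → ∉ W
#2 (0, 0, 0, -2): internal (-1.414214, -1.414214); octagon support 2.000000 vs apothem 1 → ∉ W
#3 (3, 0, 3, -2): internal (1.585786, -4.414214); octagon support 4.414214 vs apothem 1 → ∉ W
#4 (-3, -1, -1, 1): internal (-1.585786, 1.000000); octagon support 1.828427 vs apothem 1 → ∉ W
#5 (-1, 0, -1, -1): internal (-1.707107, 0.292893); octagon support 1.707107 vs apothem 1 → ∉ W
#6 (-1, -1, 0, 0): internal (-0.292893, -0.707107); octagon support 0.707107 vs apothem 1 → ∈ W

6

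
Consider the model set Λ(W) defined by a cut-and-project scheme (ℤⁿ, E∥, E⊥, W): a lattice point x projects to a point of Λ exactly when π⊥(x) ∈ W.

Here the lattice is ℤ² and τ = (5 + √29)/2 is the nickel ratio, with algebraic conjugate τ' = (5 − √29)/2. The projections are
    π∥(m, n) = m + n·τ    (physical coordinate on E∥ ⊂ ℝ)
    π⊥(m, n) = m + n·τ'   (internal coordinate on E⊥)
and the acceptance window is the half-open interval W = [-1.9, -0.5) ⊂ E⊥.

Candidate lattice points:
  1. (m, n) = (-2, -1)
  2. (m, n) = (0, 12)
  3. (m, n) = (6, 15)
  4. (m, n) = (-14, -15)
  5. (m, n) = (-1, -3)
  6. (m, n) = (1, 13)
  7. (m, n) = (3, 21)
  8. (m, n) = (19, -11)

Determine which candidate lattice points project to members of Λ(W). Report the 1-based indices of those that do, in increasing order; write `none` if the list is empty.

1, 6, 7

τ' = (5−√29)/2 ≈ -0.19258.
[1] lift (-2,-1): star map gives -1.80742; window check -1.9 ≤ -1.80742 < -0.5 is true → IN Λ
[2] lift (0,12): star map gives -2.31099; window check -1.9 ≤ -2.31099 < -0.5 is false → out
[3] lift (6,15): star map gives 3.11126; window check -1.9 ≤ 3.11126 < -0.5 is false → out
[4] lift (-14,-15): star map gives -11.11126; window check -1.9 ≤ -11.11126 < -0.5 is false → out
[5] lift (-1,-3): star map gives -0.42225; window check -1.9 ≤ -0.42225 < -0.5 is false → out
[6] lift (1,13): star map gives -1.50357; window check -1.9 ≤ -1.50357 < -0.5 is true → IN Λ
[7] lift (3,21): star map gives -1.04423; window check -1.9 ≤ -1.04423 < -0.5 is true → IN Λ
[8] lift (19,-11): star map gives 21.11841; window check -1.9 ≤ 21.11841 < -0.5 is false → out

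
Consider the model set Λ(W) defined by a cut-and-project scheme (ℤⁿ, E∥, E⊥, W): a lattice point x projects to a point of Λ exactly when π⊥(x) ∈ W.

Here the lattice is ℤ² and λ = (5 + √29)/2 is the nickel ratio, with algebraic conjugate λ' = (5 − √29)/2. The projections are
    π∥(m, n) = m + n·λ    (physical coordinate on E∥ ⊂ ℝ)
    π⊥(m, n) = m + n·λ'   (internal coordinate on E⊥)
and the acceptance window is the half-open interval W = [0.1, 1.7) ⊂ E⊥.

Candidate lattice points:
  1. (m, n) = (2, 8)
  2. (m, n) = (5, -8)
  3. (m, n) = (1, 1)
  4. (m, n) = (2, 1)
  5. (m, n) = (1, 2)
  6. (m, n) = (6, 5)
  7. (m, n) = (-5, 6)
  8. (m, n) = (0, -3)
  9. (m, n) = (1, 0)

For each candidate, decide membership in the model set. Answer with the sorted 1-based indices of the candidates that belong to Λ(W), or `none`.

1, 3, 5, 8, 9

Numerically λ ≈ 5.19258 and λ' = −1/λ ≈ -0.19258.
candidate 1: (m,n)=(2,8) → π∥ = 2+8·λ ≈ 43.54066, π⊥ = 2+8·λ' ≈ 0.45934 ∈ [0.1, 1.7) ⇒ IN Λ
candidate 2: (m,n)=(5,-8) → π∥ = 5-8·λ ≈ -36.54066, π⊥ = 5-8·λ' ≈ 6.54066 ∉ [0.1, 1.7) ⇒ out
candidate 3: (m,n)=(1,1) → π∥ = 1+1·λ ≈ 6.19258, π⊥ = 1+1·λ' ≈ 0.80742 ∈ [0.1, 1.7) ⇒ IN Λ
candidate 4: (m,n)=(2,1) → π∥ = 2+1·λ ≈ 7.19258, π⊥ = 2+1·λ' ≈ 1.80742 ∉ [0.1, 1.7) ⇒ out
candidate 5: (m,n)=(1,2) → π∥ = 1+2·λ ≈ 11.38516, π⊥ = 1+2·λ' ≈ 0.61484 ∈ [0.1, 1.7) ⇒ IN Λ
candidate 6: (m,n)=(6,5) → π∥ = 6+5·λ ≈ 31.96291, π⊥ = 6+5·λ' ≈ 5.03709 ∉ [0.1, 1.7) ⇒ out
candidate 7: (m,n)=(-5,6) → π∥ = -5+6·λ ≈ 26.15549, π⊥ = -5+6·λ' ≈ -6.15549 ∉ [0.1, 1.7) ⇒ out
candidate 8: (m,n)=(0,-3) → π∥ = 0-3·λ ≈ -15.57775, π⊥ = 0-3·λ' ≈ 0.57775 ∈ [0.1, 1.7) ⇒ IN Λ
candidate 9: (m,n)=(1,0) → π∥ = 1+0·λ ≈ 1.00000, π⊥ = 1+0·λ' ≈ 1.00000 ∈ [0.1, 1.7) ⇒ IN Λ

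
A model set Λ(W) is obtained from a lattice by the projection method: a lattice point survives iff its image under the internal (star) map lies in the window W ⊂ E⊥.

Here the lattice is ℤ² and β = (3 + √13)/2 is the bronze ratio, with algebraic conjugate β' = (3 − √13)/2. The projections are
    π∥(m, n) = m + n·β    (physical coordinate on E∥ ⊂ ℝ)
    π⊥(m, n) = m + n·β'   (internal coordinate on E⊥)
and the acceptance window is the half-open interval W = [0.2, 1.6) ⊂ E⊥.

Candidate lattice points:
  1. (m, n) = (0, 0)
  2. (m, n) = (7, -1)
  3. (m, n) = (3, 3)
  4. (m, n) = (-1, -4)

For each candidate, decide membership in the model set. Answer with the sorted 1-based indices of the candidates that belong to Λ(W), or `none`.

4

Numerically β ≈ 3.3028 and β' = −1/β ≈ -0.3028.
#1 (0,0): internal coord 0 + (0)·β' = +0.0000; +0.0000 ∉ [0.2, 1.6) → out
#2 (7,-1): internal coord 7 + (-1)·β' = +7.3028; +7.3028 ∉ [0.2, 1.6) → out
#3 (3,3): internal coord 3 + (3)·β' = +2.0917; +2.0917 ∉ [0.2, 1.6) → out
#4 (-1,-4): internal coord -1 + (-4)·β' = +0.2111; +0.2111 ∈ [0.2, 1.6) → IN Λ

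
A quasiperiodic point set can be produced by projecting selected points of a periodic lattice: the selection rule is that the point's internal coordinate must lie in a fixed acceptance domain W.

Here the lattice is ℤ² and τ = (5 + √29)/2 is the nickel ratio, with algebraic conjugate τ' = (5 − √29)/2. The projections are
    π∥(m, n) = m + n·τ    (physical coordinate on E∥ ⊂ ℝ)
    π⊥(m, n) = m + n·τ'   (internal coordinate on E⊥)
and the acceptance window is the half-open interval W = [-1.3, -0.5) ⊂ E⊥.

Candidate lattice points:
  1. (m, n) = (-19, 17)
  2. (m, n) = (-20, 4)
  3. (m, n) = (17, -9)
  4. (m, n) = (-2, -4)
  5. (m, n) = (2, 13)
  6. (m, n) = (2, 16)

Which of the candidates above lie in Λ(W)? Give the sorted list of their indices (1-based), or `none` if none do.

Compute τ' = (5−√29)/2 = -0.1926, so π⊥(m,n) = m -0.1926·n.
#1 (-19,17): internal coord -19 + (17)·τ' = -22.2739; -22.2739 ∉ [-1.3, -0.5) → out
#2 (-20,4): internal coord -20 + (4)·τ' = -20.7703; -20.7703 ∉ [-1.3, -0.5) → out
#3 (17,-9): internal coord 17 + (-9)·τ' = +18.7332; +18.7332 ∉ [-1.3, -0.5) → out
#4 (-2,-4): internal coord -2 + (-4)·τ' = -1.2297; -1.2297 ∈ [-1.3, -0.5) → IN Λ
#5 (2,13): internal coord 2 + (13)·τ' = -0.5036; -0.5036 ∈ [-1.3, -0.5) → IN Λ
#6 (2,16): internal coord 2 + (16)·τ' = -1.0813; -1.0813 ∈ [-1.3, -0.5) → IN Λ

4, 5, 6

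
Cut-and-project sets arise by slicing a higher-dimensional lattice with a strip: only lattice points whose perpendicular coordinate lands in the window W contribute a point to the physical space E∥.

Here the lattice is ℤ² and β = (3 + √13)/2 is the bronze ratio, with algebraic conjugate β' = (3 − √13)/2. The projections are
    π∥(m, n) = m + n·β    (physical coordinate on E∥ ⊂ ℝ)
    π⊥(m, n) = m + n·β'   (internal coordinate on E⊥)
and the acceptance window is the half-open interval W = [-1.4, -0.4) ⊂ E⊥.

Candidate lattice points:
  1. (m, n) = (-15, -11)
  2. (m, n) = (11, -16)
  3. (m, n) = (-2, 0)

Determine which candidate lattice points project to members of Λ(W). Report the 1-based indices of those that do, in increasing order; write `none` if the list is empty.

β' = (3−√13)/2 ≈ -0.3028.
candidate 1: (m,n)=(-15,-11) → π∥ = -15-11·β ≈ -51.3305, π⊥ = -15-11·β' ≈ -11.6695 ∉ [-1.4, -0.4) ⇒ out
candidate 2: (m,n)=(11,-16) → π∥ = 11-16·β ≈ -41.8444, π⊥ = 11-16·β' ≈ 15.8444 ∉ [-1.4, -0.4) ⇒ out
candidate 3: (m,n)=(-2,0) → π∥ = -2+0·β ≈ -2.0000, π⊥ = -2+0·β' ≈ -2.0000 ∉ [-1.4, -0.4) ⇒ out

none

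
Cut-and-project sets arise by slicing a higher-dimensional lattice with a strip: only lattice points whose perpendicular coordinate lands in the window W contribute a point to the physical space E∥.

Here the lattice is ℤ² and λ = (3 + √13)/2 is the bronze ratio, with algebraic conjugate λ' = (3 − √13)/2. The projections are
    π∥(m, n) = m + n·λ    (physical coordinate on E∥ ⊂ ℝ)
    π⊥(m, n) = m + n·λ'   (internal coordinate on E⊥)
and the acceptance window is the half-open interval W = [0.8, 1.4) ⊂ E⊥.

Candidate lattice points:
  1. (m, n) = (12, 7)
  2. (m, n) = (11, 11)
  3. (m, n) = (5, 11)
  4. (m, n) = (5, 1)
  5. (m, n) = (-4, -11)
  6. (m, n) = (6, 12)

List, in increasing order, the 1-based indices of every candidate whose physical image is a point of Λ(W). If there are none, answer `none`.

Numerically λ ≈ 3.30278 and λ' = −1/λ ≈ -0.30278.
#1 (12,7): internal coord 12 + (7)·λ' = +9.88057; +9.88057 ∉ [0.8, 1.4) → out
#2 (11,11): internal coord 11 + (11)·λ' = +7.66947; +7.66947 ∉ [0.8, 1.4) → out
#3 (5,11): internal coord 5 + (11)·λ' = +1.66947; +1.66947 ∉ [0.8, 1.4) → out
#4 (5,1): internal coord 5 + (1)·λ' = +4.69722; +4.69722 ∉ [0.8, 1.4) → out
#5 (-4,-11): internal coord -4 + (-11)·λ' = -0.66947; -0.66947 ∉ [0.8, 1.4) → out
#6 (6,12): internal coord 6 + (12)·λ' = +2.36669; +2.36669 ∉ [0.8, 1.4) → out

none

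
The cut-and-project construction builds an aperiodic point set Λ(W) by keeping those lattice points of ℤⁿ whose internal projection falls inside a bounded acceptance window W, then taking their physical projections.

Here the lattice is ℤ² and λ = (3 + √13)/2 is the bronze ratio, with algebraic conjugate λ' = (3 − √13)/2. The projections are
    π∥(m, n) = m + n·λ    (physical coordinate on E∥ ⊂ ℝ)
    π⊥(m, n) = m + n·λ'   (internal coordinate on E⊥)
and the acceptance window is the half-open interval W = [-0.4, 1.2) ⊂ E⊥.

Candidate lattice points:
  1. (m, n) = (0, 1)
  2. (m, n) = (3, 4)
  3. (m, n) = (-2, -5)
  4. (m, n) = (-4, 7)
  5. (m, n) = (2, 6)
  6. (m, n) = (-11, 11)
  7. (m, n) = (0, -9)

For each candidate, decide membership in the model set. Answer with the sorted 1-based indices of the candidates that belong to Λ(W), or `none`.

Compute λ' = (3−√13)/2 = -0.30278, so π⊥(m,n) = m -0.30278·n.
[1] lift (0,1): star map gives -0.30278; window check -0.4 ≤ -0.30278 < 1.2 is true → IN Λ
[2] lift (3,4): star map gives 1.78890; window check -0.4 ≤ 1.78890 < 1.2 is false → out
[3] lift (-2,-5): star map gives -0.48612; window check -0.4 ≤ -0.48612 < 1.2 is false → out
[4] lift (-4,7): star map gives -6.11943; window check -0.4 ≤ -6.11943 < 1.2 is false → out
[5] lift (2,6): star map gives 0.18335; window check -0.4 ≤ 0.18335 < 1.2 is true → IN Λ
[6] lift (-11,11): star map gives -14.33053; window check -0.4 ≤ -14.33053 < 1.2 is false → out
[7] lift (0,-9): star map gives 2.72498; window check -0.4 ≤ 2.72498 < 1.2 is false → out

1, 5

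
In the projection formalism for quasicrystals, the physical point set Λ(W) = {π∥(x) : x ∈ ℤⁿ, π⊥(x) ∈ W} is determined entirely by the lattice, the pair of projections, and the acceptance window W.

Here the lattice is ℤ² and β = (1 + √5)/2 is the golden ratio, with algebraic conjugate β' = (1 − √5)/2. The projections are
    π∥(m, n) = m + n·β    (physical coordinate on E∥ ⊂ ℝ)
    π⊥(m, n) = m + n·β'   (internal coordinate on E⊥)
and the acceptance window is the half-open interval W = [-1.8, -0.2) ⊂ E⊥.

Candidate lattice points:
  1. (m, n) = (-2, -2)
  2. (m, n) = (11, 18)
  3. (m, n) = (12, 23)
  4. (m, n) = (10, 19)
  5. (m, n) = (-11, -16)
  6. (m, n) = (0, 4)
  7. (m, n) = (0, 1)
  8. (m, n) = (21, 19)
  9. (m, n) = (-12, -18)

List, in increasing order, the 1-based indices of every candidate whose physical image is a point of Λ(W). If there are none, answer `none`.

1, 4, 5, 7, 9

Numerically β ≈ 1.6180 and β' = −1/β ≈ -0.6180.
#1 (-2,-2): internal coord -2 + (-2)·β' = -0.7639; -0.7639 ∈ [-1.8, -0.2) → IN Λ
#2 (11,18): internal coord 11 + (18)·β' = -0.1246; -0.1246 ∉ [-1.8, -0.2) → out
#3 (12,23): internal coord 12 + (23)·β' = -2.2148; -2.2148 ∉ [-1.8, -0.2) → out
#4 (10,19): internal coord 10 + (19)·β' = -1.7426; -1.7426 ∈ [-1.8, -0.2) → IN Λ
#5 (-11,-16): internal coord -11 + (-16)·β' = -1.1115; -1.1115 ∈ [-1.8, -0.2) → IN Λ
#6 (0,4): internal coord 0 + (4)·β' = -2.4721; -2.4721 ∉ [-1.8, -0.2) → out
#7 (0,1): internal coord 0 + (1)·β' = -0.6180; -0.6180 ∈ [-1.8, -0.2) → IN Λ
#8 (21,19): internal coord 21 + (19)·β' = +9.2574; +9.2574 ∉ [-1.8, -0.2) → out
#9 (-12,-18): internal coord -12 + (-18)·β' = -0.8754; -0.8754 ∈ [-1.8, -0.2) → IN Λ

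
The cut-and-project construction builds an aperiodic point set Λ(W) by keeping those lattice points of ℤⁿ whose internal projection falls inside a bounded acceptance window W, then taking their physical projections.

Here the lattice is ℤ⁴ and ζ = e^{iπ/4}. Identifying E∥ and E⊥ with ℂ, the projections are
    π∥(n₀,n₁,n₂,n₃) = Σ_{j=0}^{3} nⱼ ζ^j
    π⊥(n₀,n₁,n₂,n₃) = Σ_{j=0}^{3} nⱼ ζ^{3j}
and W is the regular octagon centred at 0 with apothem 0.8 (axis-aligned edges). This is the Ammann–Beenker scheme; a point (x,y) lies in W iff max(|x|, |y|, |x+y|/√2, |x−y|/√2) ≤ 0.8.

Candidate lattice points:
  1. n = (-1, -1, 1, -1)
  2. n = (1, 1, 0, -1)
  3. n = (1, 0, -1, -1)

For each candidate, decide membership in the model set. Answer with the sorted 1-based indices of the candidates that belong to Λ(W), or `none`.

π⊥(n) = n₀ + n₁ζ³ + n₂ζ⁶ + n₃ζ⁹ where ζ = e^{iπ/4}.
#1 (-1, -1, 1, -1): internal (-1.0000, -2.4142); octagon support 2.4142 vs apothem 0.8 → ∉ W
#2 (1, 1, 0, -1): internal (-0.4142, 0.0000); octagon support 0.4142 vs apothem 0.8 → ∈ W
#3 (1, 0, -1, -1): internal (0.2929, 0.2929); octagon support 0.4142 vs apothem 0.8 → ∈ W

2, 3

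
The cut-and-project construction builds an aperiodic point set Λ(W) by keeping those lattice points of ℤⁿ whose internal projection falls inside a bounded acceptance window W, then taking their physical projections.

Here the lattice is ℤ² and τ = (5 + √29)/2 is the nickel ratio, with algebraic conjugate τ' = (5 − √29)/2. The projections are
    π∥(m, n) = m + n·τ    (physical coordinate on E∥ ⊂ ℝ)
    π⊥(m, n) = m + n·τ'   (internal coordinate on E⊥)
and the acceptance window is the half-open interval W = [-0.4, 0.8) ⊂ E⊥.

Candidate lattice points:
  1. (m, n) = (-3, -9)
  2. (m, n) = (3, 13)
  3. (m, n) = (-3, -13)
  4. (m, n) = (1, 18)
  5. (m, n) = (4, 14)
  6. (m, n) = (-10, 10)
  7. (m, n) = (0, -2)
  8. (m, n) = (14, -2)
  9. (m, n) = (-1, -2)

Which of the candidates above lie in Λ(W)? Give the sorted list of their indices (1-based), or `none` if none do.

2, 7

τ' = (5−√29)/2 ≈ -0.19258.
candidate 1: (m,n)=(-3,-9) → π∥ = -3-9·τ ≈ -49.73324, π⊥ = -3-9·τ' ≈ -1.26676 ∉ [-0.4, 0.8) ⇒ out
candidate 2: (m,n)=(3,13) → π∥ = 3+13·τ ≈ 70.50357, π⊥ = 3+13·τ' ≈ 0.49643 ∈ [-0.4, 0.8) ⇒ IN Λ
candidate 3: (m,n)=(-3,-13) → π∥ = -3-13·τ ≈ -70.50357, π⊥ = -3-13·τ' ≈ -0.49643 ∉ [-0.4, 0.8) ⇒ out
candidate 4: (m,n)=(1,18) → π∥ = 1+18·τ ≈ 94.46648, π⊥ = 1+18·τ' ≈ -2.46648 ∉ [-0.4, 0.8) ⇒ out
candidate 5: (m,n)=(4,14) → π∥ = 4+14·τ ≈ 76.69615, π⊥ = 4+14·τ' ≈ 1.30385 ∉ [-0.4, 0.8) ⇒ out
candidate 6: (m,n)=(-10,10) → π∥ = -10+10·τ ≈ 41.92582, π⊥ = -10+10·τ' ≈ -11.92582 ∉ [-0.4, 0.8) ⇒ out
candidate 7: (m,n)=(0,-2) → π∥ = 0-2·τ ≈ -10.38516, π⊥ = 0-2·τ' ≈ 0.38516 ∈ [-0.4, 0.8) ⇒ IN Λ
candidate 8: (m,n)=(14,-2) → π∥ = 14-2·τ ≈ 3.61484, π⊥ = 14-2·τ' ≈ 14.38516 ∉ [-0.4, 0.8) ⇒ out
candidate 9: (m,n)=(-1,-2) → π∥ = -1-2·τ ≈ -11.38516, π⊥ = -1-2·τ' ≈ -0.61484 ∉ [-0.4, 0.8) ⇒ out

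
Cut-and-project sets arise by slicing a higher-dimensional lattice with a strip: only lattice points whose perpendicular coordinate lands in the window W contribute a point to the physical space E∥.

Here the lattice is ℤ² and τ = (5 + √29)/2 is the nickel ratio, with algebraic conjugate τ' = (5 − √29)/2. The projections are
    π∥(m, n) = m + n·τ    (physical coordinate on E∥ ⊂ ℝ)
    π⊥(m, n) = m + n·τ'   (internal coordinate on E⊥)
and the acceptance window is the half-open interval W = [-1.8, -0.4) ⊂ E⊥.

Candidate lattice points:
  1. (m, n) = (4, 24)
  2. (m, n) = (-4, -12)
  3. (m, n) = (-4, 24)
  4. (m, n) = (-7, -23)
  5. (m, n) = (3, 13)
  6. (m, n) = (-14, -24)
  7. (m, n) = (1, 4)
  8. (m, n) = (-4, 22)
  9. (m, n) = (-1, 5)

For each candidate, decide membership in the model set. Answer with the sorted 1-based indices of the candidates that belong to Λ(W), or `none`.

τ' = (5−√29)/2 ≈ -0.19258.
[1] lift (4,24): star map gives -0.62198; window check -1.8 ≤ -0.62198 < -0.4 is true → IN Λ
[2] lift (-4,-12): star map gives -1.68901; window check -1.8 ≤ -1.68901 < -0.4 is true → IN Λ
[3] lift (-4,24): star map gives -8.62198; window check -1.8 ≤ -8.62198 < -0.4 is false → out
[4] lift (-7,-23): star map gives -2.57060; window check -1.8 ≤ -2.57060 < -0.4 is false → out
[5] lift (3,13): star map gives 0.49643; window check -1.8 ≤ 0.49643 < -0.4 is false → out
[6] lift (-14,-24): star map gives -9.37802; window check -1.8 ≤ -9.37802 < -0.4 is false → out
[7] lift (1,4): star map gives 0.22967; window check -1.8 ≤ 0.22967 < -0.4 is false → out
[8] lift (-4,22): star map gives -8.23681; window check -1.8 ≤ -8.23681 < -0.4 is false → out
[9] lift (-1,5): star map gives -1.96291; window check -1.8 ≤ -1.96291 < -0.4 is false → out

1, 2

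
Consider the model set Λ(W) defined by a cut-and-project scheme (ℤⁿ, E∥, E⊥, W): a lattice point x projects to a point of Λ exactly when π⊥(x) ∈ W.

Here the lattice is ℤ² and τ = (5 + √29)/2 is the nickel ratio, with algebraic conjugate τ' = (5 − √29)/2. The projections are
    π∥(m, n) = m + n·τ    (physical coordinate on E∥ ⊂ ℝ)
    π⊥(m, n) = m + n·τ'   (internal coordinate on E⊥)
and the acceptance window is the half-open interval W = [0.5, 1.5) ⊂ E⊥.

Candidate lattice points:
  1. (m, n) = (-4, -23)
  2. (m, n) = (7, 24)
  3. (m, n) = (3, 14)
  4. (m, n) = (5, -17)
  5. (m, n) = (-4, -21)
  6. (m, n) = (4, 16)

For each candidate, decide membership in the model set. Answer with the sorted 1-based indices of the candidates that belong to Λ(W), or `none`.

Numerically τ ≈ 5.1926 and τ' = −1/τ ≈ -0.1926.
#1 (-4,-23): internal coord -4 + (-23)·τ' = +0.4294; +0.4294 ∉ [0.5, 1.5) → out
#2 (7,24): internal coord 7 + (24)·τ' = +2.3780; +2.3780 ∉ [0.5, 1.5) → out
#3 (3,14): internal coord 3 + (14)·τ' = +0.3038; +0.3038 ∉ [0.5, 1.5) → out
#4 (5,-17): internal coord 5 + (-17)·τ' = +8.2739; +8.2739 ∉ [0.5, 1.5) → out
#5 (-4,-21): internal coord -4 + (-21)·τ' = +0.0442; +0.0442 ∉ [0.5, 1.5) → out
#6 (4,16): internal coord 4 + (16)·τ' = +0.9187; +0.9187 ∈ [0.5, 1.5) → IN Λ

6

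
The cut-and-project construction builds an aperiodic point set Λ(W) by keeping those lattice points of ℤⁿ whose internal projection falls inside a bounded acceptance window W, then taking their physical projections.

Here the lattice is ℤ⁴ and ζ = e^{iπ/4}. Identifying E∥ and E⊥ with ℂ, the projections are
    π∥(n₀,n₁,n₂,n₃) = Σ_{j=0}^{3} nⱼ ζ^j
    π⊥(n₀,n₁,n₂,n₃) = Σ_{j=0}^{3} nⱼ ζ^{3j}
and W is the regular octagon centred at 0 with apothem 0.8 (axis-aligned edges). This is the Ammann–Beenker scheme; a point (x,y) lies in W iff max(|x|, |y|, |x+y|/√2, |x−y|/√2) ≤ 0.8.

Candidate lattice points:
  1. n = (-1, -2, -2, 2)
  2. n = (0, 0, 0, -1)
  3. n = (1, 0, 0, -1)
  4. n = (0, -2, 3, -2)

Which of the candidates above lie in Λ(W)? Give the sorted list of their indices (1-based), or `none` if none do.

π⊥(n) = n₀ + n₁ζ³ + n₂ζ⁶ + n₃ζ⁹ where ζ = e^{iπ/4}.
candidate 1: n = (-1, -2, -2, 2) → π⊥ ≈ (+1.82843, +2.00000); max(|x|,|y|,|x±y|/√2) = 2.70711 > 0.8 ⇒ ∉ W
candidate 2: n = (0, 0, 0, -1) → π⊥ ≈ (-0.70711, -0.70711); max(|x|,|y|,|x±y|/√2) = 1.00000 > 0.8 ⇒ ∉ W
candidate 3: n = (1, 0, 0, -1) → π⊥ ≈ (+0.29289, -0.70711); max(|x|,|y|,|x±y|/√2) = 0.70711 ≤ 0.8 ⇒ ∈ W
candidate 4: n = (0, -2, 3, -2) → π⊥ ≈ (+0.00000, -5.82843); max(|x|,|y|,|x±y|/√2) = 5.82843 > 0.8 ⇒ ∉ W

3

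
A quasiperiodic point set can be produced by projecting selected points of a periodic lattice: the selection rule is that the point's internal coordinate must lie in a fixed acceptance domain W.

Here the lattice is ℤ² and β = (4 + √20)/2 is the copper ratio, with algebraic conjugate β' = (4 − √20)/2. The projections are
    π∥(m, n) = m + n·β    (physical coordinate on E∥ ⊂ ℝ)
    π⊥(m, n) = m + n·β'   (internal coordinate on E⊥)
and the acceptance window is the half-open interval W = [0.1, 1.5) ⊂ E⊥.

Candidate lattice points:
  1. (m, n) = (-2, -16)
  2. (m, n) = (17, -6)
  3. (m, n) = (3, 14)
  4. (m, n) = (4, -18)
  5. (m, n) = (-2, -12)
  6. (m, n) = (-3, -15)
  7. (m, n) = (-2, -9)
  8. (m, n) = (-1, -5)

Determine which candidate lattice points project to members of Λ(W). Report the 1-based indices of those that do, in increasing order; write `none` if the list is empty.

5, 6, 7, 8

Compute β' = (4−√20)/2 = -0.23607, so π⊥(m,n) = m -0.23607·n.
[1] lift (-2,-16): star map gives 1.77709; window check 0.1 ≤ 1.77709 < 1.5 is false → out
[2] lift (17,-6): star map gives 18.41641; window check 0.1 ≤ 18.41641 < 1.5 is false → out
[3] lift (3,14): star map gives -0.30495; window check 0.1 ≤ -0.30495 < 1.5 is false → out
[4] lift (4,-18): star map gives 8.24922; window check 0.1 ≤ 8.24922 < 1.5 is false → out
[5] lift (-2,-12): star map gives 0.83282; window check 0.1 ≤ 0.83282 < 1.5 is true → IN Λ
[6] lift (-3,-15): star map gives 0.54102; window check 0.1 ≤ 0.54102 < 1.5 is true → IN Λ
[7] lift (-2,-9): star map gives 0.12461; window check 0.1 ≤ 0.12461 < 1.5 is true → IN Λ
[8] lift (-1,-5): star map gives 0.18034; window check 0.1 ≤ 0.18034 < 1.5 is true → IN Λ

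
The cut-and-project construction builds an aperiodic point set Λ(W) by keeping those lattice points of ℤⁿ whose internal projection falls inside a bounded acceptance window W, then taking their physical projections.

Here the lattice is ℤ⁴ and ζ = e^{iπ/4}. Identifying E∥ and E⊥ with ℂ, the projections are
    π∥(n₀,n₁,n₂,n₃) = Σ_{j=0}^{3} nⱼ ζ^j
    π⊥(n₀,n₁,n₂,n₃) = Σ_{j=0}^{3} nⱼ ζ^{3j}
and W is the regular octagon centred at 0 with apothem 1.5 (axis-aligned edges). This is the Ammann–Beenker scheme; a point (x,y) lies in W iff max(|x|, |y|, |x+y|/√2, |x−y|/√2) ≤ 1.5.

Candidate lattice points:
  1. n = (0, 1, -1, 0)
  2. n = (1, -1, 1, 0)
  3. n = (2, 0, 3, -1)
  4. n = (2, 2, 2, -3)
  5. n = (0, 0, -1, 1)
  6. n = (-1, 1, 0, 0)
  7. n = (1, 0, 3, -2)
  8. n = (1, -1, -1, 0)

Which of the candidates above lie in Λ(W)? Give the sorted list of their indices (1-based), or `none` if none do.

none

With ζ = e^{iπ/4} the internal vectors are ζ^0,ζ^3,ζ^6,ζ^9.
#1 (0, 1, -1, 0): internal (-0.707107, 1.707107); octagon support 1.707107 vs apothem 1.5 → ∉ W
#2 (1, -1, 1, 0): internal (1.707107, -1.707107); octagon support 2.414214 vs apothem 1.5 → ∉ W
#3 (2, 0, 3, -1): internal (1.292893, -3.707107); octagon support 3.707107 vs apothem 1.5 → ∉ W
#4 (2, 2, 2, -3): internal (-1.535534, -2.707107); octagon support 3.000000 vs apothem 1.5 → ∉ W
#5 (0, 0, -1, 1): internal (0.707107, 1.707107); octagon support 1.707107 vs apothem 1.5 → ∉ W
#6 (-1, 1, 0, 0): internal (-1.707107, 0.707107); octagon support 1.707107 vs apothem 1.5 → ∉ W
#7 (1, 0, 3, -2): internal (-0.414214, -4.414214); octagon support 4.414214 vs apothem 1.5 → ∉ W
#8 (1, -1, -1, 0): internal (1.707107, 0.292893); octagon support 1.707107 vs apothem 1.5 → ∉ W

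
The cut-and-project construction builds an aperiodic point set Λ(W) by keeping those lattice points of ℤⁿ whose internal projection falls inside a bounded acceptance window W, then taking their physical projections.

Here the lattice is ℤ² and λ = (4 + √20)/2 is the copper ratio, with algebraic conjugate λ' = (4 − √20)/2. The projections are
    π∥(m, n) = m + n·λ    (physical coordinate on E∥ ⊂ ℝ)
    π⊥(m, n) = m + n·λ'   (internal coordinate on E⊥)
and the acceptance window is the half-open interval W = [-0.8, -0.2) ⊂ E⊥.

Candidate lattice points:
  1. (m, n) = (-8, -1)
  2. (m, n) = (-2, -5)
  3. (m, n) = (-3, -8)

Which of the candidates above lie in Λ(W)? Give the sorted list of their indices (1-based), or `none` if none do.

none

Numerically λ ≈ 4.236068 and λ' = −1/λ ≈ -0.236068.
#1 (-8,-1): internal coord -8 + (-1)·λ' = -7.763932; -7.763932 ∉ [-0.8, -0.2) → out
#2 (-2,-5): internal coord -2 + (-5)·λ' = -0.819660; -0.819660 ∉ [-0.8, -0.2) → out
#3 (-3,-8): internal coord -3 + (-8)·λ' = -1.111456; -1.111456 ∉ [-0.8, -0.2) → out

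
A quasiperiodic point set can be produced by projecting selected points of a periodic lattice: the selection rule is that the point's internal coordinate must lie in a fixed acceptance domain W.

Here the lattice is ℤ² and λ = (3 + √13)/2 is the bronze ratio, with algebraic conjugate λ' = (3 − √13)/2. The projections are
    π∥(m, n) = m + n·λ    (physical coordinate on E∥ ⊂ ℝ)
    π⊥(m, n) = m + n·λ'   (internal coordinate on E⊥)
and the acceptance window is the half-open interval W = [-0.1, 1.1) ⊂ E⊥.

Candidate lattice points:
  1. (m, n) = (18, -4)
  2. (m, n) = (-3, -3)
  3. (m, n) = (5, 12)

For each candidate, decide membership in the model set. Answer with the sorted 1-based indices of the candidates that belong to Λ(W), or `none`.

Compute λ' = (3−√13)/2 = -0.3028, so π⊥(m,n) = m -0.3028·n.
candidate 1: (m,n)=(18,-4) → π∥ = 18-4·λ ≈ 4.7889, π⊥ = 18-4·λ' ≈ 19.2111 ∉ [-0.1, 1.1) ⇒ out
candidate 2: (m,n)=(-3,-3) → π∥ = -3-3·λ ≈ -12.9083, π⊥ = -3-3·λ' ≈ -2.0917 ∉ [-0.1, 1.1) ⇒ out
candidate 3: (m,n)=(5,12) → π∥ = 5+12·λ ≈ 44.6333, π⊥ = 5+12·λ' ≈ 1.3667 ∉ [-0.1, 1.1) ⇒ out

none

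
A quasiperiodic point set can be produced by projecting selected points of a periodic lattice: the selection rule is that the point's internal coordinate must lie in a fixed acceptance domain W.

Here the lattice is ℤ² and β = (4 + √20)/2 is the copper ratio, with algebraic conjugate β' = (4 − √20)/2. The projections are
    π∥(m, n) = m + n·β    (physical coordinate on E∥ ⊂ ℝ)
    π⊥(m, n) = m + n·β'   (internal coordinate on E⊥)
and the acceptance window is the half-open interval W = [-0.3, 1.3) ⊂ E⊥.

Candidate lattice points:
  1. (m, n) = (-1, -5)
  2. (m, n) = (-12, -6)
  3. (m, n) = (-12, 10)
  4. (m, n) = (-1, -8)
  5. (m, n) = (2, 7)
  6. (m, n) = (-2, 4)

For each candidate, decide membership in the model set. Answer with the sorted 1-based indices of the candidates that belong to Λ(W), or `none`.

Compute β' = (4−√20)/2 = -0.236068, so π⊥(m,n) = m -0.236068·n.
#1 (-1,-5): internal coord -1 + (-5)·β' = +0.180340; +0.180340 ∈ [-0.3, 1.3) → IN Λ
#2 (-12,-6): internal coord -12 + (-6)·β' = -10.583592; -10.583592 ∉ [-0.3, 1.3) → out
#3 (-12,10): internal coord -12 + (10)·β' = -14.360680; -14.360680 ∉ [-0.3, 1.3) → out
#4 (-1,-8): internal coord -1 + (-8)·β' = +0.888544; +0.888544 ∈ [-0.3, 1.3) → IN Λ
#5 (2,7): internal coord 2 + (7)·β' = +0.347524; +0.347524 ∈ [-0.3, 1.3) → IN Λ
#6 (-2,4): internal coord -2 + (4)·β' = -2.944272; -2.944272 ∉ [-0.3, 1.3) → out

1, 4, 5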